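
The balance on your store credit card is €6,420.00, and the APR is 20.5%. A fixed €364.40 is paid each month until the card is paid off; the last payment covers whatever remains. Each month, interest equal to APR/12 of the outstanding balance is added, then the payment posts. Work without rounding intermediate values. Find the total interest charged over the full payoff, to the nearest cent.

€1,283.27

Monthly rate r = 20.5%/12 = 1.70833% = 0.0170833.
Payoff takes n = ⌈−ln(1 − rB₀/P)/ln(1+r)⌉ = ⌈21.139⌉ = 22 payments; the last is €50.87.
Total paid = 21·€364.40 + €50.87 = €7,703.27.
Total interest = total paid − principal = €7,703.27 − €6,420.00 = €1,283.27.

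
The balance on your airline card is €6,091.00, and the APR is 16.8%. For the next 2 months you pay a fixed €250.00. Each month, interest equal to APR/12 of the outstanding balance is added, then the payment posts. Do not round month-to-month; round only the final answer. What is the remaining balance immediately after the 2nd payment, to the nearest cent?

€5,759.24

Monthly rate r = 16.8%/12 = 1.4% = 0.014.
Each month: B ← B·(1+r) − €250.00.
Month 1: interest €85.27; balance after payment €5,926.27.
Month 2: interest €82.97; balance after payment €5,759.24.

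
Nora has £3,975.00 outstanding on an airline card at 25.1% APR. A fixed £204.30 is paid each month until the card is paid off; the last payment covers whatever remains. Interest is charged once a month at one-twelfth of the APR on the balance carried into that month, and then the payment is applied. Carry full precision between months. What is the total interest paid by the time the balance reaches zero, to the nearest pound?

Monthly rate r = 25.1%/12 = 2.09167% = 0.0209167.
Payoff takes n = ⌈−ln(1 − rB₀/P)/ln(1+r)⌉ = ⌈25.241⌉ = 26 payments; the last is £49.59.
Total paid = 25·£204.30 + £49.59 = £5,157.09.
Total interest = total paid − principal = £5,157.09 − £3,975.00 = £1,182.09.

£1,182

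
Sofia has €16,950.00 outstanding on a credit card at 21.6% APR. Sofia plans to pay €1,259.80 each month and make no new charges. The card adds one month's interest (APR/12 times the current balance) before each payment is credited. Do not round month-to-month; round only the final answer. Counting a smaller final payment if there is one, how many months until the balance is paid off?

16 months

Monthly rate r = 21.6%/12 = 1.8% = 0.018.
Recurrence: B ← B·(1+r) − €1,259.80.
Month 1: interest €305.10; balance after payment €15,995.30.
Month 2: interest €287.92; balance after payment €15,023.42.
Closed form: n = −ln(1 − rB₀/P)/ln(1+r) = −ln(0.75782)/ln(1.018) ≈ 15.544, so the balance reaches zero during payment 16.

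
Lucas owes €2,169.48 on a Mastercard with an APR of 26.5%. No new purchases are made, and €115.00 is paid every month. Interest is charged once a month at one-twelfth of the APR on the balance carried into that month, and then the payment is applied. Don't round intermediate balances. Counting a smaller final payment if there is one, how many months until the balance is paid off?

Monthly rate r = 26.5%/12 = 2.20833% = 0.0220833.
Recurrence: B ← B·(1+r) − €115.00.
Month 1: interest €47.91; balance after payment €2,102.39.
Month 2: interest €46.43; balance after payment €2,033.82.
Closed form: n = −ln(1 − rB₀/P)/ln(1+r) = −ln(0.5834)/ln(1.02208) ≈ 24.671, so the balance reaches zero during payment 25.

25 months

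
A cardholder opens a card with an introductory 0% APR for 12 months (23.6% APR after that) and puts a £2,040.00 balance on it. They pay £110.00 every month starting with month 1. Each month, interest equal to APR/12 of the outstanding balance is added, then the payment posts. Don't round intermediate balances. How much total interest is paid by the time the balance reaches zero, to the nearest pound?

Promo months 1–12 at r₀ = 0%/12 = 0; months 13+ at r₁ = 23.6%/12 = 0.0196667.
After month 12 (no interest yet): B = £2,040.00 − 12·£110.00 = £720.00.
Then at r₁ with £110.00/mo: n₂ = −ln(1 − r₁·B/P)/ln(1+r₁) ≈ 7.08 → 8 more payments.
Total paid = 19·£110.00 + £8.38 = £2,098.38; interest = £2,098.38 − £2,040.00 = £58.38.

£58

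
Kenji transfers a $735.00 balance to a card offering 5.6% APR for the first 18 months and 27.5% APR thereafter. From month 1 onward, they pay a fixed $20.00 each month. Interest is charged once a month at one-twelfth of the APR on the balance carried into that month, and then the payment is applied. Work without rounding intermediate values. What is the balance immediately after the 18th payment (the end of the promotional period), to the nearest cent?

Promo months 1–18 at r₀ = 5.6%/12 = 0.00466667; months 19+ at r₁ = 27.5%/12 = 0.0229167.
After month 18: iterate B ← B·(1+r₀) − $20.00 for 18 months → $424.61.

$424.61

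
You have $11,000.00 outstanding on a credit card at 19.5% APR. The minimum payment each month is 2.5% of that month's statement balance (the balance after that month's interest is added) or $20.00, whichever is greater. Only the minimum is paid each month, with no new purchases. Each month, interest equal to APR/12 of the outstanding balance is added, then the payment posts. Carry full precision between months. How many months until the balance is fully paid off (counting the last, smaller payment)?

351 months

Monthly rate r = 19.5%/12 = 1.625% = 0.01625.
While 2.5% of the post-interest balance exceeds $20.00, each month B ← (B·(1+r))·(1 − 0.025), i.e. B shrinks by the factor (1+r)·0.975 = 0.99084.
This holds for months 1–287. Entering month 288 the balance is $785.01; 2.5% of the post-interest balance is now below $20.00, so the flat $20.00 minimum applies from here.
From month 288 a fixed $20.00 at rate r clears $785.01 in 64 more payments. Total: 287 + 64 = 351 months.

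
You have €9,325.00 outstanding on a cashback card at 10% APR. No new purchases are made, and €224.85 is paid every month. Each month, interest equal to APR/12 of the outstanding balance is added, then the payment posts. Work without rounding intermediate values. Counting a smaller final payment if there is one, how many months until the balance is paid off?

Monthly rate r = 10%/12 = 0.833333% = 0.00833333.
Recurrence: B ← B·(1+r) − €224.85.
Month 1: interest €77.71; balance after payment €9,177.86.
Month 2: interest €76.48; balance after payment €9,029.49.
Closed form: n = −ln(1 − rB₀/P)/ln(1+r) = −ln(0.6544)/ln(1.00833) ≈ 51.096, so the balance reaches zero during payment 52.

52 months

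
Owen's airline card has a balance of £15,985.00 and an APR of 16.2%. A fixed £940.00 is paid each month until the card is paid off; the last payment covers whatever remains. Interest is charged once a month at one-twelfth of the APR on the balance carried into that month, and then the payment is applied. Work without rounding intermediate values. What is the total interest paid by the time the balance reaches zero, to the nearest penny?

£2,298.89

Monthly rate r = 16.2%/12 = 1.35% = 0.0135.
Payoff takes n = ⌈−ln(1 − rB₀/P)/ln(1+r)⌉ = ⌈19.449⌉ = 20 payments; the last is £423.89.
Total paid = 19·£940.00 + £423.89 = £18,283.89.
Total interest = total paid − principal = £18,283.89 − £15,985.00 = £2,298.89.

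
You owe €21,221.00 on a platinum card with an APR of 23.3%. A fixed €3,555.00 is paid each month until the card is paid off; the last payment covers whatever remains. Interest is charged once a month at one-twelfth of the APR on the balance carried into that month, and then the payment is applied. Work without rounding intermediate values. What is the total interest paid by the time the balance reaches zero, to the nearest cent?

Monthly rate r = 23.3%/12 = 1.94167% = 0.0194167.
Payoff takes n = ⌈−ln(1 − rB₀/P)/ln(1+r)⌉ = ⌈6.406⌉ = 7 payments; the last is €1,451.46.
Total paid = 6·€3,555.00 + €1,451.46 = €22,781.46.
Total interest = total paid − principal = €22,781.46 − €21,221.00 = €1,560.46.

€1,560.46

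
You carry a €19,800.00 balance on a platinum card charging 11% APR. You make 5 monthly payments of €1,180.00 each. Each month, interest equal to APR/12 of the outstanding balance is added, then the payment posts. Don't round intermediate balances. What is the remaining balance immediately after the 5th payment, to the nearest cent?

Monthly rate r = 11%/12 = 0.916667% = 0.00916667.
Each month: B ← B·(1+r) − €1,180.00.
Month 1: interest €181.50; balance after payment €18,801.50.
Month 2: interest €172.35; balance after payment €17,793.85.
Month 3: interest €163.11; balance after payment €16,776.96.
Month 4: interest €153.79; balance after payment €15,750.75.
Month 5: interest €144.38; balance after payment €14,715.13.

€14,715.13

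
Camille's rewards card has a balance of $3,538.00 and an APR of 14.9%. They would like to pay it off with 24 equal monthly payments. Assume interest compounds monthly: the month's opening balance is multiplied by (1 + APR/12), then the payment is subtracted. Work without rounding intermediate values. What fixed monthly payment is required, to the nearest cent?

Monthly rate r = 14.9%/12 = 1.24167% = 0.0124167.
Level-payment amortization: P = B₀·r / (1 − (1+r)^(−n)) = 3538.00·0.0124167 / (1 − 1.01242^(−24)).
Denominator 1 − (1+r)^(−24) = 0.256335354.
P = 43.9302 / 0.256335354 ≈ 171.38.

$171.38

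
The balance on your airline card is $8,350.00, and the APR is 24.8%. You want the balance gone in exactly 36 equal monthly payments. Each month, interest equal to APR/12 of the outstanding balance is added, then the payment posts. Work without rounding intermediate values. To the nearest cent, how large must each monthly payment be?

$331.11

Monthly rate r = 24.8%/12 = 2.06667% = 0.0206667.
Level-payment amortization: P = B₀·r / (1 − (1+r)^(−n)) = 8350.00·0.0206667 / (1 − 1.02067^(−36)).
Denominator 1 − (1+r)^(−36) = 0.521173188.
P = 172.567 / 0.521173188 ≈ 331.11.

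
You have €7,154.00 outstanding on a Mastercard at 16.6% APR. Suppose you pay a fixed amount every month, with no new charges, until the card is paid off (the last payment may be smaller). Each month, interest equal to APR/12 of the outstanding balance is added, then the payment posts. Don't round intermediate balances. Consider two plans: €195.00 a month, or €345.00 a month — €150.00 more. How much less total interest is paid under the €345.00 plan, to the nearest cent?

€1,563.31

Monthly rate r = 16.6%/12 = 1.38333% = 0.0138333.
At €195.00/mo: n = ⌈−ln(1 − rB₀/P)/ln(1+r)⌉ = 52 payments (last €108.32); total interest = total paid − €7,154.00 = €2,899.32.
At €345.00/mo: 25 payments (last €210.01); total interest €1,336.01.
Interest saved = €2,899.32 − €1,336.01 = €1,563.31.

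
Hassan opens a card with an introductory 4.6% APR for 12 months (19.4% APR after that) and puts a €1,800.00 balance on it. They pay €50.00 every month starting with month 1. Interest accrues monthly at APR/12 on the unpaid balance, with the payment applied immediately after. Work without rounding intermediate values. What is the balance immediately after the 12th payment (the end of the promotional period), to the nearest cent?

€1,271.76

Promo months 1–12 at r₀ = 4.6%/12 = 0.00383333; months 13+ at r₁ = 19.4%/12 = 0.0161667.
After month 12: iterate B ← B·(1+r₀) − €50.00 for 12 months → €1,271.76.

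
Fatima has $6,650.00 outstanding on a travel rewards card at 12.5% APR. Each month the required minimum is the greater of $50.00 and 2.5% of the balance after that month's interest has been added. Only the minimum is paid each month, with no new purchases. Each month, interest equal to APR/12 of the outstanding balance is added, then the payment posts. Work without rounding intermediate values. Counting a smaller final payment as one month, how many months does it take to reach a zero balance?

Monthly rate r = 12.5%/12 = 1.04167% = 0.0104167.
While 2.5% of the post-interest balance exceeds $50.00, each month B ← (B·(1+r))·(1 − 0.025), i.e. B shrinks by the factor (1+r)·0.975 = 0.98516.
This holds for months 1–82. Entering month 83 the balance is $1,950.93; 2.5% of the post-interest balance is now below $50.00, so the flat $50.00 minimum applies from here.
From month 83 a fixed $50.00 at rate r clears $1,950.93 in 51 more payments. Total: 82 + 51 = 133 months.

133 months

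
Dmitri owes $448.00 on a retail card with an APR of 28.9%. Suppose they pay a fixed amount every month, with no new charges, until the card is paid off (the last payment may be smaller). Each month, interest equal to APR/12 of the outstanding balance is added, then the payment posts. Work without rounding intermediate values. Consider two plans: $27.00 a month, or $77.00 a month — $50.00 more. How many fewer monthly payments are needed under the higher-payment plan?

15 fewer payments

Monthly rate r = 28.9%/12 = 2.40833% = 0.0240833.
At $27.00/mo: n = ⌈−ln(1 − rB₀/P)/ln(1+r)⌉ = 22 payments (last $11.89); total interest = total paid − $448.00 = $130.89.
At $77.00/mo: 7 payments (last $26.66); total interest $40.66.
Payments saved = 22 − 7 = 15.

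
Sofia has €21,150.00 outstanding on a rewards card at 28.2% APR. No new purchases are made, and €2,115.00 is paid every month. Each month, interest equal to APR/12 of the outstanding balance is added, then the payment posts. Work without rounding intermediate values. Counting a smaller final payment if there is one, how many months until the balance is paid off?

Monthly rate r = 28.2%/12 = 2.35% = 0.0235.
Recurrence: B ← B·(1+r) − €2,115.00.
Month 1: interest €497.02; balance after payment €19,532.03.
Month 2: interest €459.00; balance after payment €17,876.03.
Closed form: n = −ln(1 − rB₀/P)/ln(1+r) = −ln(0.765)/ln(1.0235) ≈ 11.533, so the balance reaches zero during payment 12.

12 months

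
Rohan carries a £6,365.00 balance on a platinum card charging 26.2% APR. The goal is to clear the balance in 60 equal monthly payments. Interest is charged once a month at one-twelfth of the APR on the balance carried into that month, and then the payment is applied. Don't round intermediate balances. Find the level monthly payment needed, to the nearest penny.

Monthly rate r = 26.2%/12 = 2.18333% = 0.0218333.
Level-payment amortization: P = B₀·r / (1 − (1+r)^(−n)) = 6365.00·0.0218333 / (1 − 1.02183^(−60)).
Denominator 1 − (1+r)^(−60) = 0.72634962.
P = 138.969 / 0.72634962 ≈ 191.33.

£191.33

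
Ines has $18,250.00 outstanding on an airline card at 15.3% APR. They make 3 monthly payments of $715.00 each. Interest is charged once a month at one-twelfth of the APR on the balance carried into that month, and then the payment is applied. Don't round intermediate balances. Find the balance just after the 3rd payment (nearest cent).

$16,784.54

Monthly rate r = 15.3%/12 = 1.275% = 0.01275.
Each month: B ← B·(1+r) − $715.00.
Month 1: interest $232.69; balance after payment $17,767.69.
Month 2: interest $226.54; balance after payment $17,279.23.
Month 3: interest $220.31; balance after payment $16,784.54.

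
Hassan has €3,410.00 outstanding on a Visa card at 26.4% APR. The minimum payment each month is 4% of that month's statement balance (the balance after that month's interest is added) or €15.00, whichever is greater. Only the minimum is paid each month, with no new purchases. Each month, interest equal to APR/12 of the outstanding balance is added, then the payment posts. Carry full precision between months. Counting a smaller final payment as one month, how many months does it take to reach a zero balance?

Monthly rate r = 26.4%/12 = 2.2% = 0.022.
While 4% of the post-interest balance exceeds €15.00, each month B ← (B·(1+r))·(1 − 0.04), i.e. B shrinks by the factor (1+r)·0.96 = 0.98112.
This holds for months 1–117. Entering month 118 the balance is €366.64; 4% of the post-interest balance is now below €15.00, so the flat €15.00 minimum applies from here.
From month 118 a fixed €15.00 at rate r clears €366.64 in 36 more payments. Total: 117 + 36 = 153 months.

153 months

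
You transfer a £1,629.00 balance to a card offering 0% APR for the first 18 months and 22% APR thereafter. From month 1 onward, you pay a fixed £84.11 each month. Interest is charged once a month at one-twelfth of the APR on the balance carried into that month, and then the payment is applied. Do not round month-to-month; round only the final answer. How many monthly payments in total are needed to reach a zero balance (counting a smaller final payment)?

20 payments

Promo months 1–18 at r₀ = 0%/12 = 0; months 19+ at r₁ = 22%/12 = 0.0183333.
After month 18 (no interest yet): B = £1,629.00 − 18·£84.11 = £115.02.
Then at r₁ with £84.11/mo: n₂ = −ln(1 − r₁·B/P)/ln(1+r₁) ≈ 1.40 → 2 more payments.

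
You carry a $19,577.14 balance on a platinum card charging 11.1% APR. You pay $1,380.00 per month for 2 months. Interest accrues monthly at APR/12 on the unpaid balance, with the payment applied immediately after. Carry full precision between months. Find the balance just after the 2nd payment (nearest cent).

$17,168.23

Monthly rate r = 11.1%/12 = 0.925% = 0.00925.
Each month: B ← B·(1+r) − $1,380.00.
Month 1: interest $181.09; balance after payment $18,378.23.
Month 2: interest $170.00; balance after payment $17,168.23.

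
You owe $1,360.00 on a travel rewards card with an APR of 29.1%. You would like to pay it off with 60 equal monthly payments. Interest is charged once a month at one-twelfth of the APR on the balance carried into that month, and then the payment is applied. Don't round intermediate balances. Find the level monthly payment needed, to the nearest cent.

Monthly rate r = 29.1%/12 = 2.425% = 0.02425.
Level-payment amortization: P = B₀·r / (1 − (1+r)^(−n)) = 1360.00·0.02425 / (1 − 1.02425^(−60)).
Denominator 1 − (1+r)^(−60) = 0.762512015.
P = 32.98 / 0.762512015 ≈ 43.25.

$43.25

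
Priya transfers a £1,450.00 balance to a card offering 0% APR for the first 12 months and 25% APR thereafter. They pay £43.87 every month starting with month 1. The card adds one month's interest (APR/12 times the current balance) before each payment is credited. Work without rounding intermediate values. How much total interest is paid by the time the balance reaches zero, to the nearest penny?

Promo months 1–12 at r₀ = 0%/12 = 0; months 13+ at r₁ = 25%/12 = 0.0208333.
After month 12 (no interest yet): B = £1,450.00 − 12·£43.87 = £923.56.
Then at r₁ with £43.87/mo: n₂ = −ln(1 − r₁·B/P)/ln(1+r₁) ≈ 28.00 → 28 more payments.
Total paid = 39·£43.87 + £43.78 = £1,754.71; interest = £1,754.71 − £1,450.00 = £304.71.

£304.71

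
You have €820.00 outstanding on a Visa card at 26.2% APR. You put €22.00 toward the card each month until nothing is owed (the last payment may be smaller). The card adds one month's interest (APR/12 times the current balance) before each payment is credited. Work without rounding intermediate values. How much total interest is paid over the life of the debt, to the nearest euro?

Monthly rate r = 26.2%/12 = 2.18333% = 0.0218333.
Payoff takes n = ⌈−ln(1 − rB₀/P)/ln(1+r)⌉ = ⌈77.824⌉ = 78 payments; the last is €18.16.
Total paid = 77·€22.00 + €18.16 = €1,712.16.
Total interest = total paid − principal = €1,712.16 − €820.00 = €892.16.

€892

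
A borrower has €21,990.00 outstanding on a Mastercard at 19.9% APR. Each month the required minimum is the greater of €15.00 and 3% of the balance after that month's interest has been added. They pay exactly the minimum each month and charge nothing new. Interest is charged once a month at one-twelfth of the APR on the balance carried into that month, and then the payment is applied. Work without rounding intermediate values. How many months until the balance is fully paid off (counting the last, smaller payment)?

319 months

Monthly rate r = 19.9%/12 = 1.65833% = 0.0165833.
While 3% of the post-interest balance exceeds €15.00, each month B ← (B·(1+r))·(1 − 0.03), i.e. B shrinks by the factor (1+r)·0.97 = 0.98609.
This holds for months 1–272. Entering month 273 the balance is €486.44; 3% of the post-interest balance is now below €15.00, so the flat €15.00 minimum applies from here.
From month 273 a fixed €15.00 at rate r clears €486.44 in 47 more payments. Total: 272 + 47 = 319 months.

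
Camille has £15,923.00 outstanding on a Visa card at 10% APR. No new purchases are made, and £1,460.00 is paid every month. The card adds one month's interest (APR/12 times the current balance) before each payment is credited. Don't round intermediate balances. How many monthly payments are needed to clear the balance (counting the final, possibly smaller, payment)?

12 payments

Monthly rate r = 10%/12 = 0.833333% = 0.00833333.
Recurrence: B ← B·(1+r) − £1,460.00.
Month 1: interest £132.69; balance after payment £14,595.69.
Month 2: interest £121.63; balance after payment £13,257.32.
Closed form: n = −ln(1 − rB₀/P)/ln(1+r) = −ln(0.90912)/ln(1.00833) ≈ 11.482, so the balance reaches zero during payment 12.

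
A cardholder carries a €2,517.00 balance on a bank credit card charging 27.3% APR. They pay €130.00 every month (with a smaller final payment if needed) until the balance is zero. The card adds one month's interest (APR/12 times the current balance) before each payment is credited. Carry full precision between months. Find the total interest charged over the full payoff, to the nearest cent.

€838.92

Monthly rate r = 27.3%/12 = 2.275% = 0.02275.
Payoff takes n = ⌈−ln(1 − rB₀/P)/ln(1+r)⌉ = ⌈25.813⌉ = 26 payments; the last is €105.92.
Total paid = 25·€130.00 + €105.92 = €3,355.92.
Total interest = total paid − principal = €3,355.92 − €2,517.00 = €838.92.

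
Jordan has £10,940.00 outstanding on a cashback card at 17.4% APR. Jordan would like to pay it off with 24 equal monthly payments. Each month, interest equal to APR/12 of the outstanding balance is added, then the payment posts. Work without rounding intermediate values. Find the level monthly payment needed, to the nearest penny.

£543.00

Monthly rate r = 17.4%/12 = 1.45% = 0.0145.
Level-payment amortization: P = B₀·r / (1 − (1+r)^(−n)) = 10940.00·0.0145 / (1 − 1.0145^(−24)).
Denominator 1 − (1+r)^(−24) = 0.292134466.
P = 158.63 / 0.292134466 ≈ 543.00.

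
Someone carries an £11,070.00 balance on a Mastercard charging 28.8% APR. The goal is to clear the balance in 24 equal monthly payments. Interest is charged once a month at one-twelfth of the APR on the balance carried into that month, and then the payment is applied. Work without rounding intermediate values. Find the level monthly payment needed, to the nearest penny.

£612.14

Monthly rate r = 28.8%/12 = 2.4% = 0.024.
Level-payment amortization: P = B₀·r / (1 − (1+r)^(−n)) = 11070.00·0.024 / (1 − 1.024^(−24)).
Denominator 1 − (1+r)^(−24) = 0.434020058.
P = 265.68 / 0.434020058 ≈ 612.14.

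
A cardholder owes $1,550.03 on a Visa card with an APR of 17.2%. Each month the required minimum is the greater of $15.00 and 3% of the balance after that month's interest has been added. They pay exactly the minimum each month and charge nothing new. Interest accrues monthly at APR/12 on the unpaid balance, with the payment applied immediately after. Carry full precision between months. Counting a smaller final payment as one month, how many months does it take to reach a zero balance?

116 months

Monthly rate r = 17.2%/12 = 1.43333% = 0.0143333.
While 3% of the post-interest balance exceeds $15.00, each month B ← (B·(1+r))·(1 − 0.03), i.e. B shrinks by the factor (1+r)·0.97 = 0.9839.
This holds for months 1–71. Entering month 72 the balance is $489.74; 3% of the post-interest balance is now below $15.00, so the flat $15.00 minimum applies from here.
From month 72 a fixed $15.00 at rate r clears $489.74 in 45 more payments. Total: 71 + 45 = 116 months.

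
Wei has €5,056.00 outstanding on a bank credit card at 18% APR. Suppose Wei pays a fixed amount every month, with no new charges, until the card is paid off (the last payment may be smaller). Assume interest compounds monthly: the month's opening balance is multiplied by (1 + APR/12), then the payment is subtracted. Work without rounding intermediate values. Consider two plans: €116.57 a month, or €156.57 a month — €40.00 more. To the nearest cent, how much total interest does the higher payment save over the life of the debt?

€1,267.03

Monthly rate r = 18%/12 = 1.5% = 0.015.
At €116.57/mo: n = ⌈−ln(1 − rB₀/P)/ln(1+r)⌉ = 71 payments (last €73.21); total interest = total paid − €5,056.00 = €3,177.11.
At €156.57/mo: 45 payments (last €77.00); total interest €1,910.08.
Interest saved = €3,177.11 − €1,910.08 = €1,267.03.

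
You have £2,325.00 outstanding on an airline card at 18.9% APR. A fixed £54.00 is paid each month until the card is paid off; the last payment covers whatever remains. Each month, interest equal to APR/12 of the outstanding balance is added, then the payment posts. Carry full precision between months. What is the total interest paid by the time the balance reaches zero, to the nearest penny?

Monthly rate r = 18.9%/12 = 1.575% = 0.01575.
Payoff takes n = ⌈−ln(1 − rB₀/P)/ln(1+r)⌉ = ⌈72.539⌉ = 73 payments; the last is £29.23.
Total paid = 72·£54.00 + £29.23 = £3,917.23.
Total interest = total paid − principal = £3,917.23 − £2,325.00 = £1,592.23.

£1,592.23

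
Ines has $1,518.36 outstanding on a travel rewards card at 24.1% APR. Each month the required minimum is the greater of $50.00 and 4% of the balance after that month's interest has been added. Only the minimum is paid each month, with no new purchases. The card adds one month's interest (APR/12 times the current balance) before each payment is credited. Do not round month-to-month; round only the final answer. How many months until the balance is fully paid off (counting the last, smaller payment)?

Monthly rate r = 24.1%/12 = 2.00833% = 0.0200833.
While 4% of the post-interest balance exceeds $50.00, each month B ← (B·(1+r))·(1 − 0.04), i.e. B shrinks by the factor (1+r)·0.96 = 0.97928.
This holds for months 1–11. Entering month 12 the balance is $1,206.01; 4% of the post-interest balance is now below $50.00, so the flat $50.00 minimum applies from here.
From month 12 a fixed $50.00 at rate r clears $1,206.01 in 34 more payments. Total: 11 + 34 = 45 months.

45 months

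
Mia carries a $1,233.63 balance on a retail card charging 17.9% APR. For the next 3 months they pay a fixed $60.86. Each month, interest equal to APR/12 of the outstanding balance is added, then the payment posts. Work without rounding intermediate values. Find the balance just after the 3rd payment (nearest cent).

Monthly rate r = 17.9%/12 = 1.49167% = 0.0149167.
Each month: B ← B·(1+r) − $60.86.
Month 1: interest $18.40; balance after payment $1,191.17.
Month 2: interest $17.77; balance after payment $1,148.08.
Month 3: interest $17.13; balance after payment $1,104.35.

$1,104.35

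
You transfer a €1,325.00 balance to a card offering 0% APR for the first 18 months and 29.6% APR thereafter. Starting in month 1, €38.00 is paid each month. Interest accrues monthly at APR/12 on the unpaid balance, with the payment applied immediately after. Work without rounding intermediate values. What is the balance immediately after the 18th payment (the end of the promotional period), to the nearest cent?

Promo months 1–18 at r₀ = 0%/12 = 0; months 19+ at r₁ = 29.6%/12 = 0.0246667.
After month 18 (no interest yet): B = €1,325.00 − 18·€38.00 = €641.00.

€641.00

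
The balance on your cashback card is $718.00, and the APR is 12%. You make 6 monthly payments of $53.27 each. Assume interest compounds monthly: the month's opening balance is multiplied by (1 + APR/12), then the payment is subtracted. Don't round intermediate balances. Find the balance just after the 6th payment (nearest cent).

Monthly rate r = 12%/12 = 1% = 0.01.
Each month: B ← B·(1+r) − $53.27.
Month 1: interest $7.18; balance after payment $671.91.
Month 2: interest $6.72; balance after payment $625.36.
Month 3: interest $6.25; balance after payment $578.34.
Month 4: interest $5.78; balance after payment $530.86.
Month 5: interest $5.31; balance after payment $482.89.
Month 6: interest $4.83; balance after payment $434.45.

$434.45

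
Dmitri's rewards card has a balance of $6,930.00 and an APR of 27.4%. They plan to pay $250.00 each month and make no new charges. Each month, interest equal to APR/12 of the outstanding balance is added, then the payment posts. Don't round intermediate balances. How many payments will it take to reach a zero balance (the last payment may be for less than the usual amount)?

45 payments

Monthly rate r = 27.4%/12 = 2.28333% = 0.0228333.
Recurrence: B ← B·(1+r) − $250.00.
Month 1: interest $158.23; balance after payment $6,838.23.
Month 2: interest $156.14; balance after payment $6,744.37.
Closed form: n = −ln(1 − rB₀/P)/ln(1+r) = −ln(0.36706)/ln(1.02283) ≈ 44.393, so the balance reaches zero during payment 45.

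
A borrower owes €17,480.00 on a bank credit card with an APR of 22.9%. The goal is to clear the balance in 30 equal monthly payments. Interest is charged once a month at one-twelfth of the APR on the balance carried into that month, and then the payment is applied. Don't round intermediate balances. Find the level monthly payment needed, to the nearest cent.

€770.68

Monthly rate r = 22.9%/12 = 1.90833% = 0.0190833.
Level-payment amortization: P = B₀·r / (1 − (1+r)^(−n)) = 17480.00·0.0190833 / (1 − 1.01908^(−30)).
Denominator 1 − (1+r)^(−30) = 0.432835511.
P = 333.577 / 0.432835511 ≈ 770.68.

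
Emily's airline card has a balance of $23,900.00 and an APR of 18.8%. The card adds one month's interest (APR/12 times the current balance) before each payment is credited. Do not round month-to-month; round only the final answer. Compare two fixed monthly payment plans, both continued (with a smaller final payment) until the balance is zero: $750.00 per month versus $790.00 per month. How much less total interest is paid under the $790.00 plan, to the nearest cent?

Monthly rate r = 18.8%/12 = 1.56667% = 0.0156667.
At $750.00/mo: n = ⌈−ln(1 − rB₀/P)/ln(1+r)⌉ = 45 payments (last $370.44); total interest = total paid − $23,900.00 = $9,470.44.
At $790.00/mo: 42 payments (last $257.28); total interest $8,747.28.
Interest saved = $9,470.44 − $8,747.28 = $723.16.

$723.16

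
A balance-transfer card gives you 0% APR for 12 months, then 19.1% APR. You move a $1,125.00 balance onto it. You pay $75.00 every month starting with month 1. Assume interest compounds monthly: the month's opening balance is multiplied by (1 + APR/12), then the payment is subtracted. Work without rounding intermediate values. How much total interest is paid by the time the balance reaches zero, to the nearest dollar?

$7

Promo months 1–12 at r₀ = 0%/12 = 0; months 13+ at r₁ = 19.1%/12 = 0.0159167.
After month 12 (no interest yet): B = $1,125.00 − 12·$75.00 = $225.00.
Then at r₁ with $75.00/mo: n₂ = −ln(1 − r₁·B/P)/ln(1+r₁) ≈ 3.10 → 4 more payments.
Total paid = 15·$75.00 + $7.43 = $1,132.43; interest = $1,132.43 − $1,125.00 = $7.43.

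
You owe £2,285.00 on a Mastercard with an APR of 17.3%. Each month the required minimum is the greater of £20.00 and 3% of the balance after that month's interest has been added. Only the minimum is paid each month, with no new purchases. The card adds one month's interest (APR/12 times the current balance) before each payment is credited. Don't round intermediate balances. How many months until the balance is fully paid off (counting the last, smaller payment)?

123 months

Monthly rate r = 17.3%/12 = 1.44167% = 0.0144167.
While 3% of the post-interest balance exceeds £20.00, each month B ← (B·(1+r))·(1 − 0.03), i.e. B shrinks by the factor (1+r)·0.97 = 0.98398.
This holds for months 1–78. Entering month 79 the balance is £648.57; 3% of the post-interest balance is now below £20.00, so the flat £20.00 minimum applies from here.
From month 79 a fixed £20.00 at rate r clears £648.57 in 45 more payments. Total: 78 + 45 = 123 months.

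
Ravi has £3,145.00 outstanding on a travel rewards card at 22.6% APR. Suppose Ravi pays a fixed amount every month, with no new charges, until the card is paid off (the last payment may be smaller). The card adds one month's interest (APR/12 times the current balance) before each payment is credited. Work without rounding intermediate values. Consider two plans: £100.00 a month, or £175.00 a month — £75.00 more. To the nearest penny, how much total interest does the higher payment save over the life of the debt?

£933.33

Monthly rate r = 22.6%/12 = 1.88333% = 0.0188333.
At £100.00/mo: n = ⌈−ln(1 − rB₀/P)/ln(1+r)⌉ = 49 payments (last £8.93); total interest = total paid − £3,145.00 = £1,663.93.
At £175.00/mo: 23 payments (last £25.60); total interest £730.60.
Interest saved = £1,663.93 − £730.60 = £933.33.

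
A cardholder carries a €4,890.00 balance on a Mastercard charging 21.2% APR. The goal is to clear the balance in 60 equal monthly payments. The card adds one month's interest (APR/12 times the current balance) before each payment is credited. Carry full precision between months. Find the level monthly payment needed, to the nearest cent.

€132.84

Monthly rate r = 21.2%/12 = 1.76667% = 0.0176667.
Level-payment amortization: P = B₀·r / (1 − (1+r)^(−n)) = 4890.00·0.0176667 / (1 − 1.01767^(−60)).
Denominator 1 − (1+r)^(−60) = 0.650323034.
P = 86.39 / 0.650323034 ≈ 132.84.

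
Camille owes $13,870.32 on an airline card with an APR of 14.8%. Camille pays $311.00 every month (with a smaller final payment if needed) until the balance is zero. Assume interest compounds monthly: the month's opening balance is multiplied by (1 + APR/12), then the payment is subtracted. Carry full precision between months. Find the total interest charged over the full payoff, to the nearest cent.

$6,392.32

Monthly rate r = 14.8%/12 = 1.23333% = 0.0123333.
Payoff takes n = ⌈−ln(1 − rB₀/P)/ln(1+r)⌉ = ⌈65.152⌉ = 66 payments; the last is $47.64.
Total paid = 65·$311.00 + $47.64 = $20,262.64.
Total interest = total paid − principal = $20,262.64 − $13,870.32 = $6,392.32.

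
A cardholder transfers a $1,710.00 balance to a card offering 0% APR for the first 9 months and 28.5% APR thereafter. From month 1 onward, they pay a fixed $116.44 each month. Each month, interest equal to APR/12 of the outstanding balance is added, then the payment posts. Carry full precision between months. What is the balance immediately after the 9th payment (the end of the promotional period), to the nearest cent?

$662.04

Promo months 1–9 at r₀ = 0%/12 = 0; months 10+ at r₁ = 28.5%/12 = 0.02375.
After month 9 (no interest yet): B = $1,710.00 − 9·$116.44 = $662.04.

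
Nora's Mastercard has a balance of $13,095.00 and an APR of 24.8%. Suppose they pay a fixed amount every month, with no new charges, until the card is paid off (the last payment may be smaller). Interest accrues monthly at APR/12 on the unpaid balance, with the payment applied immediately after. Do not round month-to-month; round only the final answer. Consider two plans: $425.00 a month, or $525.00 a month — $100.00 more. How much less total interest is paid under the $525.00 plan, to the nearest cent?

Monthly rate r = 24.8%/12 = 2.06667% = 0.0206667.
At $425.00/mo: n = ⌈−ln(1 − rB₀/P)/ln(1+r)⌉ = 50 payments (last $217.00); total interest = total paid − $13,095.00 = $7,947.00.
At $525.00/mo: 36 payments (last $223.26); total interest $5,503.26.
Interest saved = $7,947.00 − $5,503.26 = $2,443.74.

$2,443.74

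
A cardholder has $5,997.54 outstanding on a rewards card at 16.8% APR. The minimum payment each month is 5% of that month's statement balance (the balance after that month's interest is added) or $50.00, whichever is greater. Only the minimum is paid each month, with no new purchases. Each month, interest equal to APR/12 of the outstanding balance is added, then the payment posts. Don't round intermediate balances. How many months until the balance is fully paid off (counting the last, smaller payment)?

72 months

Monthly rate r = 16.8%/12 = 1.4% = 0.014.
While 5% of the post-interest balance exceeds $50.00, each month B ← (B·(1+r))·(1 − 0.05), i.e. B shrinks by the factor (1+r)·0.95 = 0.9633.
This holds for months 1–49. Entering month 50 the balance is $960.04; 5% of the post-interest balance is now below $50.00, so the flat $50.00 minimum applies from here.
From month 50 a fixed $50.00 at rate r clears $960.04 in 23 more payments. Total: 49 + 23 = 72 months.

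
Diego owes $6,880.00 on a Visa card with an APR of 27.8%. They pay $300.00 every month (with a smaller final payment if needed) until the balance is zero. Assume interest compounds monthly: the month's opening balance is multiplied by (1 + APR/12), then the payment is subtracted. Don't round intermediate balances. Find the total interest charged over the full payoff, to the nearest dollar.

$3,046

Monthly rate r = 27.8%/12 = 2.31667% = 0.0231667.
Payoff takes n = ⌈−ln(1 − rB₀/P)/ln(1+r)⌉ = ⌈33.087⌉ = 34 payments; the last is $26.34.
Total paid = 33·$300.00 + $26.34 = $9,926.34.
Total interest = total paid − principal = $9,926.34 − $6,880.00 = $3,046.34.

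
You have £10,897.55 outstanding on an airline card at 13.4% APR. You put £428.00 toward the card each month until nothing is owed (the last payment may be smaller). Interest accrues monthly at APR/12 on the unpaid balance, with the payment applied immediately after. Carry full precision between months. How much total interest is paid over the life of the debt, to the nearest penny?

Monthly rate r = 13.4%/12 = 1.11667% = 0.0111667.
Payoff takes n = ⌈−ln(1 − rB₀/P)/ln(1+r)⌉ = ⌈30.124⌉ = 31 payments; the last is £53.44.
Total paid = 30·£428.00 + £53.44 = £12,893.44.
Total interest = total paid − principal = £12,893.44 − £10,897.55 = £1,995.89.

£1,995.89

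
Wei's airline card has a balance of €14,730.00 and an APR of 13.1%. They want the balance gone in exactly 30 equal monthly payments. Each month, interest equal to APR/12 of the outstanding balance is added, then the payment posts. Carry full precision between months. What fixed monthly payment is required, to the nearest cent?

€578.43

Monthly rate r = 13.1%/12 = 1.09167% = 0.0109167.
Level-payment amortization: P = B₀·r / (1 − (1+r)^(−n)) = 14730.00·0.0109167 / (1 − 1.01092^(−30)).
Denominator 1 − (1+r)^(−30) = 0.277996505.
P = 160.803 / 0.277996505 ≈ 578.43.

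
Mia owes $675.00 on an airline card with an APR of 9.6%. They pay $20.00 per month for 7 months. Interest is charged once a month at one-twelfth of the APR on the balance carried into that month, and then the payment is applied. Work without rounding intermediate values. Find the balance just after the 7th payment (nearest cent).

Monthly rate r = 9.6%/12 = 0.8% = 0.008.
Each month: B ← B·(1+r) − $20.00.
Month 1: interest $5.40; balance after payment $660.40.
Month 2: interest $5.28; balance after payment $645.68.
Month 3: interest $5.17; balance after payment $630.85.
Month 4: interest $5.05; balance after payment $615.90.
Month 5: interest $4.93; balance after payment $600.82.
Month 6: interest $4.81; balance after payment $585.63.
Month 7: interest $4.69; balance after payment $570.31.

$570.31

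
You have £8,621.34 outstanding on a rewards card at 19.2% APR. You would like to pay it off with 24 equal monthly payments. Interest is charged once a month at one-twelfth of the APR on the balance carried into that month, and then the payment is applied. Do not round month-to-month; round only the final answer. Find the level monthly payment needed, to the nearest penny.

Monthly rate r = 19.2%/12 = 1.6% = 0.016.
Level-payment amortization: P = B₀·r / (1 − (1+r)^(−n)) = 8621.34·0.016 / (1 − 1.016^(−24)).
Denominator 1 − (1+r)^(−24) = 0.316795042.
P = 137.941 / 0.316795042 ≈ 435.43.

£435.43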